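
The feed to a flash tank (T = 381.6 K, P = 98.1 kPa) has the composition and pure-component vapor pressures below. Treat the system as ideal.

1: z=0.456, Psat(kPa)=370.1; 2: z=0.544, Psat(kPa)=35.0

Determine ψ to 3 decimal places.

ψ = 0.513

Raoult's law: Kᵢ = Pᵢˢᵃᵗ/P = Pᵢˢᵃᵗ/98.1.
  K_1 = 370.1/98.1 = 3.77268, K_2 = 35.0/98.1 = 0.35678
Rachford–Rice: g(ψ) = Σ zᵢ(Kᵢ−1)/(1+ψ(Kᵢ−1)) = 0.
Feasibility: ΣzᵢKᵢ = 1.914, Σzᵢ/Kᵢ = 1.646 — both > 1, two phases present.
Binary case is linear: z₁(K₁−1)(1+ψ(K₂−1)) + z₂(K₂−1)(1+ψ(K₁−1)) = 0
⇒ ψ = [z₁(K₁−1)+z₂(K₂−1)] / [−(K₁−1)(K₂−1)] = 0.9144/1.7834 = 0.513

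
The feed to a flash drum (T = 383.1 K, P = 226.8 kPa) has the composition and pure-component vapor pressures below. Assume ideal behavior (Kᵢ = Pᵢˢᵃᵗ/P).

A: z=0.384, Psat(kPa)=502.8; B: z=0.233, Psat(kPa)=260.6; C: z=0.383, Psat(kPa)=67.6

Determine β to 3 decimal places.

β = 0.357

Raoult's law: Kᵢ = Pᵢˢᵃᵗ/P = Pᵢˢᵃᵗ/226.8.
  K_A = 502.8/226.8 = 2.21693, K_B = 260.6/226.8 = 1.14903, K_C = 67.6/226.8 = 0.29806
Material balance + equilibrium reduce to Σ zᵢ(Kᵢ−1)/(1+β(Kᵢ−1)) = 0.
g(0) = ΣzᵢKᵢ − 1 = 0.233 and g(1) = 1 − Σzᵢ/Kᵢ = -0.661, so a root lies in (0, 1).
Newton iteration, β⁰ = 0.5:
  β = 0.500: g = -0.0914, g' = -0.672 → β = 0.364
  β = 0.364: g = -0.0044, g' = -0.618 → β = 0.357
Converged at β = 0.357.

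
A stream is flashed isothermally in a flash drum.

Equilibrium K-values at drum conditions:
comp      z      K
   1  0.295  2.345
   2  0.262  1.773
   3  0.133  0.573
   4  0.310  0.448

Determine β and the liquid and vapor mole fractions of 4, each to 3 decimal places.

β = 0.652, x_4 = 0.484, y_4 = 0.217

Material balance + equilibrium reduce to Σ zᵢ(Kᵢ−1)/(1+β(Kᵢ−1)) = 0.
Feasibility: ΣzᵢKᵢ = 1.371, Σzᵢ/Kᵢ = 1.198 — both > 1, two phases present.
Newton iteration, β⁰ = 0.5:
  β = 0.500: g = 0.0747, g' = -0.492 → β = 0.652
Converged at β = 0.652.
Compositions from xᵢ = zᵢ/(1+β(Kᵢ−1)), yᵢ = Kᵢxᵢ:
  1: x = 0.157, y = 0.369
  2: x = 0.174, y = 0.309
  3: x = 0.184, y = 0.106
  4: x = 0.484, y = 0.217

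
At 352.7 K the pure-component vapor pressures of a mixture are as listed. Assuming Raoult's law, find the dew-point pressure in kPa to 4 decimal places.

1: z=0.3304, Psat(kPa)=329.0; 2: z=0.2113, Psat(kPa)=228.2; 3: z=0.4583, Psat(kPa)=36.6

At the dew point ψ → 1, so Σzᵢ/Kᵢ = 1 with Kᵢ = Pᵢˢᵃᵗ/P ⇒ 1/P = Σzᵢ/Pᵢˢᵃᵗ.
1/P = 0.3304/329.0 + 0.2113/228.2 + 0.4583/36.6 = 0.0144521 ⇒ P = 69.1943 kPa

Pdew = 69.1943 kPa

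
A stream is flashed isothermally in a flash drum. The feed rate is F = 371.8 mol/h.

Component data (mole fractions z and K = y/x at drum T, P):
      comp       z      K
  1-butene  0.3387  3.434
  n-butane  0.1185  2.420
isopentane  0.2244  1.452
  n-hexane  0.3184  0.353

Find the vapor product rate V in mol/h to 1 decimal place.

V = 299.9 mol/h

Material balance + equilibrium reduce to Σ zᵢ(Kᵢ−1)/(1+ψ(Kᵢ−1)) = 0.
Check two-phase: ΣzᵢKᵢ = 1.8881 > 1 and Σzᵢ/Kᵢ = 1.2041 > 1, so g(0) = 0.8881 > 0 and g(1) = -0.2041 < 0.
Iterate (Newton) starting at ψ = 0.5:
  ψ = 0.5000: g = 0.24847, g' = -0.8117 → ψ = 0.8061
  ψ = 0.8061: g = 0.00055, g' = -0.8875 → ψ = 0.8067
Converged at ψ = 0.8067.
Then V = ψ·F = 0.8067·371.8 = 299.9 mol/h and L = F − V = 71.9 mol/h.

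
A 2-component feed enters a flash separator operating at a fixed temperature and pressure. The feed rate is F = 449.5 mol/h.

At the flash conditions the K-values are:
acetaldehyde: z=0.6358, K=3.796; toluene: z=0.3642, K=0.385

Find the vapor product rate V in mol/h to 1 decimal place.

Rachford–Rice: g(V/F) = Σ zᵢ(Kᵢ−1)/(1+V/F(Kᵢ−1)) = 0.
Feasibility: ΣzᵢKᵢ = 2.5537, Σzᵢ/Kᵢ = 1.1135 — both > 1, two phases present.
Binary case is linear: z₁(K₁−1)(1+V/F(K₂−1)) + z₂(K₂−1)(1+V/F(K₁−1)) = 0
⇒ V/F = [z₁(K₁−1)+z₂(K₂−1)] / [−(K₁−1)(K₂−1)] = 1.55371/1.71954 = 0.9036
Then V = V/F·F = 0.9036·449.5 = 406.2 mol/h and L = F − V = 43.3 mol/h.

V = 406.2 mol/h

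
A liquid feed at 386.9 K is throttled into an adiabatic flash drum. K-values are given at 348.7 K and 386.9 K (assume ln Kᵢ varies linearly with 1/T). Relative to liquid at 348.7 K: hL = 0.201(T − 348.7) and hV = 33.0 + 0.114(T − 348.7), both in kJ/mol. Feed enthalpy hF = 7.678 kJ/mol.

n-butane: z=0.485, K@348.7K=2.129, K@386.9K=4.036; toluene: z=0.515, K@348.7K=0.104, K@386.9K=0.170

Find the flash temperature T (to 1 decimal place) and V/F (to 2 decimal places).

T = 356.2 K, V/F = 0.19

Adiabatic flash: solve Rachford–Rice at each trial T, then check hF = ψ·hV(T) + (1−ψ)·hL(T).
  T = 348.7 K: K = (2.129, 0.104), RR gives ψ = 0.085, H_out = 2.810 kJ/mol
  T = 386.9 K: K = (4.036, 0.170), RR gives ψ = 0.415, H_out = 19.985 kJ/mol
  T = 367.8 K: K = (2.980, 0.135), RR gives ψ = 0.300, H_out = 13.254 kJ/mol
  T = 358.2 K: K = (2.528, 0.119), RR gives ψ = 0.213, H_out = 8.772 kJ/mol
  T = 353.4 K: K = (2.321, 0.111), RR gives ψ = 0.156, H_out = 6.017 kJ/mol
  T = 355.8 K: K = (2.423, 0.115), RR gives ψ = 0.186, H_out = 7.449 kJ/mol
Linear interpolation between T = 355.8 (H_out = 7.449) and T = 358.2 (H_out = 8.772) on hF = 7.678 gives T ≈ 356.2 K, at which ψ = 0.19.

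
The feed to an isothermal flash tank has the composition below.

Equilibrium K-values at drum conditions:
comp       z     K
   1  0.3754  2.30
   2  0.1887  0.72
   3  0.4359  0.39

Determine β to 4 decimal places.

β = 0.2463

Material balance + equilibrium reduce to Σ zᵢ(Kᵢ−1)/(1+β(Kᵢ−1)) = 0.
Check two-phase: ΣzᵢKᵢ = 1.1693 > 1 and Σzᵢ/Kᵢ = 1.5430 > 1, so g(0) = 0.1693 > 0 and g(1) = -0.5430 < 0.
Iterate (Newton) starting at β = 0.48:
  β = 0.4800: g = -0.13652, g' = -0.5846 → β = 0.2465
  β = 0.2465: g = -0.00011, g' = -0.6056 → β = 0.2463
Converged at β = 0.2463.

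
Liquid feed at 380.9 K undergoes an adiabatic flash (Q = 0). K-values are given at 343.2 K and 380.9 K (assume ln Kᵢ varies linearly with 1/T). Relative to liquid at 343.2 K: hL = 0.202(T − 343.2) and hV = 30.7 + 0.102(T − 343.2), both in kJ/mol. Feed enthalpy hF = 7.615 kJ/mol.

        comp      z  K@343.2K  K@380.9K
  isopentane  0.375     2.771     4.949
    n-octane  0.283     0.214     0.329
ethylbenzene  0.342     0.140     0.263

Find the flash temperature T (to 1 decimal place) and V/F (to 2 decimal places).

T = 352.8 K, V/F = 0.19

Adiabatic flash: solve Rachford–Rice at each trial T, then check hF = ψ·hV(T) + (1−ψ)·hL(T).
  T = 343.2 K: K = (2.771, 0.214, 0.140), RR gives ψ = 0.101, H_out = 3.093 kJ/mol
  T = 380.9 K: K = (4.949, 0.329, 0.263), RR gives ψ = 0.372, H_out = 17.624 kJ/mol
  T = 362.0 K: K = (3.757, 0.268, 0.195), RR gives ψ = 0.259, H_out = 11.256 kJ/mol
  T = 352.6 K: K = (3.240, 0.240, 0.166), RR gives ψ = 0.189, H_out = 7.531 kJ/mol
  T = 357.3 K: K = (3.492, 0.254, 0.180), RR gives ψ = 0.226, H_out = 9.461 kJ/mol
  T = 355.0 K: K = (3.367, 0.247, 0.173), RR gives ψ = 0.208, H_out = 8.536 kJ/mol
Linear interpolation between T = 352.6 (H_out = 7.531) and T = 355.0 (H_out = 8.536) on hF = 7.615 gives T ≈ 352.8 K, at which ψ = 0.19.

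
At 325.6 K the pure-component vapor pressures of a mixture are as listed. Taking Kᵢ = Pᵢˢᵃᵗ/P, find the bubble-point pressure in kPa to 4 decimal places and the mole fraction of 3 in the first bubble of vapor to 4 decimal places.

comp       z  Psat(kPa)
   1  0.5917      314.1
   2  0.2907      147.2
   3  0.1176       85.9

Pbub = 238.7459 kPa, y_3 = 0.0423

At the bubble point ψ → 0, so ΣzᵢKᵢ = 1 with Kᵢ = Pᵢˢᵃᵗ/P ⇒ P = ΣzᵢPᵢˢᵃᵗ.
P = 0.5917·314.1 + 0.2907·147.2 + 0.1176·85.9 = 238.7459 kPa
yᵢ = zᵢPᵢˢᵃᵗ/P ⇒ y_3 = 0.1176·85.9/238.7459 = 0.0423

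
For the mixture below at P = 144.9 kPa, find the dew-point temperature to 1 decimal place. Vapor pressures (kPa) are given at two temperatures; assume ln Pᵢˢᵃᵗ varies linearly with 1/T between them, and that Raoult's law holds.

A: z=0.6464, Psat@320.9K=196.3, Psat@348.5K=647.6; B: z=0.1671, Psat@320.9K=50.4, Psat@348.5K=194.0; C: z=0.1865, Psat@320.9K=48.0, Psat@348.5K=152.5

Dew-point temperature: Σzᵢ·P/Pᵢˢᵃᵗ(T) = 1. Interpolate ln Pᵢˢᵃᵗ = aᵢ + bᵢ/T.
  T = 320.9 K: ΣzᵢP/Pᵢˢᵃᵗ = 1.5206
  T = 348.5 K: ΣzᵢP/Pᵢˢᵃᵗ = 0.4466
  T = 334.7 K: ΣzᵢP/Pᵢˢᵃᵗ = 0.8029
  T = 327.8 K: ΣzᵢP/Pᵢˢᵃᵗ = 1.0973
  T = 331.2 K: ΣzᵢP/Pᵢˢᵃᵗ = 0.9392
  T = 329.5 K: ΣzᵢP/Pᵢˢᵃᵗ = 1.0147
Interpolating between 329.5 K and 331.2 K gives T ≈ 329.8 K.

T = 329.8 K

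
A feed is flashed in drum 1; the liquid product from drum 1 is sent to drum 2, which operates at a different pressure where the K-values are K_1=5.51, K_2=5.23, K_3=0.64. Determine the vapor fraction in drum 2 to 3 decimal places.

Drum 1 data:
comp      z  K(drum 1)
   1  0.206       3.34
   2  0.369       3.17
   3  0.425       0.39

V/F (drum 2) = 0.415

Drum 1:
Newton–Raphson from ψ₁ = 0.5:
  ψ₁ = 0.500: g = 0.2332, g' = -0.967 → ψ₁ = 0.741
  ψ₁ = 0.741: g = 0.0101, g' = -0.933 → ψ₁ = 0.752
Converged at ψ₁ = 0.752.
Drum-1 compositions:
  1: x = 0.075, y = 0.249
  2: x = 0.140, y = 0.444
  3: x = 0.785, y = 0.306
Drum-2 feed = drum-1 liquid: z₂ = (0.0746, 0.1402, 0.7851).
Drum 2:
Let ψ₂ = V/F and solve Σ zᵢ(Kᵢ−1)/(1+ψ₂(Kᵢ−1)) = 0.
Check two-phase: ΣzᵢKᵢ = 1.647 > 1 and Σzᵢ/Kᵢ = 1.267 > 1, so g(0) = 0.647 > 0 and g(1) = -0.267 < 0.
Newton–Raphson from ψ₂ = 0.5:
  ψ₂ = 0.500: g = -0.0509, g' = -0.553 → ψ₂ = 0.408
  ψ₂ = 0.408: g = 0.0048, g' = -0.666 → ψ₂ = 0.415
Converged at ψ₂ = 0.415.
  1: x = 0.026, y = 0.143
  2: x = 0.051, y = 0.266
  3: x = 0.923, y = 0.591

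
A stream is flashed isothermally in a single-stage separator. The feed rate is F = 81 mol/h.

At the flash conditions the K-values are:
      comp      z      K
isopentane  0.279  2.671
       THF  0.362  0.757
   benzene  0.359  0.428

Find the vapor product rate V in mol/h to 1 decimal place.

Newton iteration, ψ⁰ = 0.34:
  ψ = 0.340: g = -0.0535, g' = -0.523 → ψ = 0.238
  ψ = 0.238: g = 0.0026, g' = -0.580 → ψ = 0.242
Converged at ψ = 0.242.
Then V = ψ·F = 0.2423·81 = 19.6 mol/h and L = F − V = 61.4 mol/h.

V = 19.6 mol/h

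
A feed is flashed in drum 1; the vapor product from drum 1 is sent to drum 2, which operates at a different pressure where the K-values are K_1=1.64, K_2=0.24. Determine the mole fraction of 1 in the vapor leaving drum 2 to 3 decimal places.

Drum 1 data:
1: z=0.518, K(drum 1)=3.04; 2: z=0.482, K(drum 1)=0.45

Drum 1:
Binary case is linear: z₁(K₁−1)(1+ψ₁(K₂−1)) + z₂(K₂−1)(1+ψ₁(K₁−1)) = 0
⇒ ψ₁ = [z₁(K₁−1)+z₂(K₂−1)] / [−(K₁−1)(K₂−1)] = 0.7916/1.1220 = 0.706
Drum-1 compositions:
  1: x = 0.212, y = 0.646
  2: x = 0.788, y = 0.354
Drum-2 feed = drum-1 vapor: z₂ = (0.6456, 0.3544).
Drum 2:
Let ψ₂ = V/F and solve Σ zᵢ(Kᵢ−1)/(1+ψ₂(Kᵢ−1)) = 0.
g(0) = ΣzᵢKᵢ − 1 = 0.144 and g(1) = 1 − Σzᵢ/Kᵢ = -0.870, so a root lies in (0, 1).
Binary case is linear: z₁(K₁−1)(1+ψ₂(K₂−1)) + z₂(K₂−1)(1+ψ₂(K₁−1)) = 0
⇒ ψ₂ = [z₁(K₁−1)+z₂(K₂−1)] / [−(K₁−1)(K₂−1)] = 0.1438/0.4864 = 0.296
  1: x = 0.543, y = 0.890
  2: x = 0.457, y = 0.110

y_1 (drum 2) = 0.890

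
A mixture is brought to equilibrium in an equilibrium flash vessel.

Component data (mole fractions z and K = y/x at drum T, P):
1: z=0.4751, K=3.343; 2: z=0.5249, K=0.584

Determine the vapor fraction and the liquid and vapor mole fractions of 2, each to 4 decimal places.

ψ = 0.9180, x_2 = 0.8492, y_2 = 0.4959

Let ψ = V/F and solve Σ zᵢ(Kᵢ−1)/(1+ψ(Kᵢ−1)) = 0.
g(0) = ΣzᵢKᵢ − 1 = 0.8948 and g(1) = 1 − Σzᵢ/Kᵢ = -0.0409, so a root lies in (0, 1).
Binary case is linear: z₁(K₁−1)(1+ψ(K₂−1)) + z₂(K₂−1)(1+ψ(K₁−1)) = 0
⇒ ψ = [z₁(K₁−1)+z₂(K₂−1)] / [−(K₁−1)(K₂−1)] = 0.89480/0.97469 = 0.9180
Compositions from xᵢ = zᵢ/(1+ψ(Kᵢ−1)), yᵢ = Kᵢxᵢ:
  1: x = 0.1508, y = 0.5041
  2: x = 0.8492, y = 0.4959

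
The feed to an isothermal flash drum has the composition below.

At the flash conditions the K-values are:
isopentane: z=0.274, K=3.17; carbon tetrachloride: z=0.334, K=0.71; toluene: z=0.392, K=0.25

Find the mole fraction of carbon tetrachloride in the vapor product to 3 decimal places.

Iterate (Newton) starting at ψ = 0.67:
  ψ = 0.670: g = -0.4689, g' = -1.148 → ψ = 0.262
  ψ = 0.262: g = -0.0914, g' = -0.899 → ψ = 0.160
  ψ = 0.160: g = 0.0056, g' = -1.026 → ψ = 0.166
Converged at ψ = 0.166.
Compositions from xᵢ = zᵢ/(1+ψ(Kᵢ−1)), yᵢ = Kᵢxᵢ:
  isopentane: x = 0.202, y = 0.639
  carbon tetrachloride: x = 0.351, y = 0.249
  toluene: x = 0.448, y = 0.112

y_carbon tetrachloride = 0.249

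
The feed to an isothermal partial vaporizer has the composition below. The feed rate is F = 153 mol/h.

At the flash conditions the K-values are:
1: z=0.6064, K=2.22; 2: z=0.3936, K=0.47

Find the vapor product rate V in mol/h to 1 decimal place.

V = 125.7 mol/h

Let β = V/F and solve Σ zᵢ(Kᵢ−1)/(1+β(Kᵢ−1)) = 0.
g(0) = ΣzᵢKᵢ − 1 = 0.5312 and g(1) = 1 − Σzᵢ/Kᵢ = -0.1106, so a root lies in (0, 1).
Binary case is linear: z₁(K₁−1)(1+β(K₂−1)) + z₂(K₂−1)(1+β(K₁−1)) = 0
⇒ β = [z₁(K₁−1)+z₂(K₂−1)] / [−(K₁−1)(K₂−1)] = 0.53120/0.64660 = 0.8215
Then V = β·F = 0.8215·153 = 125.7 mol/h and L = F − V = 27.3 mol/h.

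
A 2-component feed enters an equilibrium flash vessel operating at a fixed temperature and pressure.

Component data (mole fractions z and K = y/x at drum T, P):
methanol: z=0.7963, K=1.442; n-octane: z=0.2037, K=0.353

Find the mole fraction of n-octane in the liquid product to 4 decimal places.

x_n-octane = 0.4059

Material balance + equilibrium reduce to Σ zᵢ(Kᵢ−1)/(1+V/F(Kᵢ−1)) = 0.
Feasibility: ΣzᵢKᵢ = 1.2202, Σzᵢ/Kᵢ = 1.1293 — both > 1, two phases present.
Binary case is linear: z₁(K₁−1)(1+V/F(K₂−1)) + z₂(K₂−1)(1+V/F(K₁−1)) = 0
⇒ V/F = [z₁(K₁−1)+z₂(K₂−1)] / [−(K₁−1)(K₂−1)] = 0.22017/0.28597 = 0.7699
Compositions from xᵢ = zᵢ/(1+V/F(Kᵢ−1)), yᵢ = Kᵢxᵢ:
  methanol: x = 0.5941, y = 0.8567
  n-octane: x = 0.4059, y = 0.1433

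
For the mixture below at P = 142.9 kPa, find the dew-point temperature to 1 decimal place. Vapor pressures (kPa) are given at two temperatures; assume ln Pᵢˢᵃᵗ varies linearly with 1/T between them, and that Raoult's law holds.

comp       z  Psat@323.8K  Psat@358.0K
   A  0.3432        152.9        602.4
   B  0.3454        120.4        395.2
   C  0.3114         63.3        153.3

Dew-point temperature: Σzᵢ·P/Pᵢˢᵃᵗ(T) = 1. Interpolate ln Pᵢˢᵃᵗ = aᵢ + bᵢ/T.
  T = 323.8 K: ΣzᵢP/Pᵢˢᵃᵗ = 1.4337
  T = 358.0 K: ΣzᵢP/Pᵢˢᵃᵗ = 0.4966
  T = 340.9 K: ΣzᵢP/Pᵢˢᵃᵗ = 0.8176
  T = 332.4 K: ΣzᵢP/Pᵢˢᵃᵗ = 1.0716
  T = 336.6 K: ΣzᵢP/Pᵢˢᵃᵗ = 0.9356
  T = 334.5 K: ΣzᵢP/Pᵢˢᵃᵗ = 1.0008
Interpolating between 334.5 K and 336.6 K gives T ≈ 334.5 K.

T = 334.5 K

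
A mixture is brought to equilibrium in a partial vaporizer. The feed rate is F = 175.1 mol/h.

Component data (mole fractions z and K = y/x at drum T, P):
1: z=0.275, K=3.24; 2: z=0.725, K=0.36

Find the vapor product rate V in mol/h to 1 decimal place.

Material balance + equilibrium reduce to Σ zᵢ(Kᵢ−1)/(1+ψ(Kᵢ−1)) = 0.
g(0) = ΣzᵢKᵢ − 1 = 0.152 and g(1) = 1 − Σzᵢ/Kᵢ = -1.099, so a root lies in (0, 1).
Binary case is linear: z₁(K₁−1)(1+ψ(K₂−1)) + z₂(K₂−1)(1+ψ(K₁−1)) = 0
⇒ ψ = [z₁(K₁−1)+z₂(K₂−1)] / [−(K₁−1)(K₂−1)] = 0.1520/1.4336 = 0.106
Then V = ψ·F = 0.1060·175.1 = 18.6 mol/h and L = F − V = 156.5 mol/h.

V = 18.6 mol/h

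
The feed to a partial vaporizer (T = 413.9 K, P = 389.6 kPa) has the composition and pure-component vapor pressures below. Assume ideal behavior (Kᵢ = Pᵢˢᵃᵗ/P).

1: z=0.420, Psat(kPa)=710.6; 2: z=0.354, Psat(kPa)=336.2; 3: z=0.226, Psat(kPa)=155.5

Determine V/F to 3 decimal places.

Raoult's law: Kᵢ = Pᵢˢᵃᵗ/P = Pᵢˢᵃᵗ/389.6.
  K_1 = 710.6/389.6 = 1.82392, K_2 = 336.2/389.6 = 0.86294, K_3 = 155.5/389.6 = 0.39913
Material balance + equilibrium reduce to Σ zᵢ(Kᵢ−1)/(1+V/F(Kᵢ−1)) = 0.
Check two-phase: ΣzᵢKᵢ = 1.162 > 1 and Σzᵢ/Kᵢ = 1.207 > 1, so g(0) = 0.162 > 0 and g(1) = -0.207 < 0.
Iterate (Newton) starting at V/F = 0.68:
  V/F = 0.680: g = -0.0613, g' = -0.358 → V/F = 0.509
  V/F = 0.509: g = -0.0040, g' = -0.319 → V/F = 0.496
Converged at V/F = 0.496.

V/F = 0.496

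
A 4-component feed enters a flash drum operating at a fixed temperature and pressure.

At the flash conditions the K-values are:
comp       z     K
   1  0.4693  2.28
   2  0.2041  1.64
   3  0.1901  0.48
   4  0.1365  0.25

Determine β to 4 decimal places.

Let β = V/F and solve Σ zᵢ(Kᵢ−1)/(1+β(Kᵢ−1)) = 0.
g(0) = ΣzᵢKᵢ − 1 = 0.5301 and g(1) = 1 − Σzᵢ/Kᵢ = -0.2723, so a root lies in (0, 1).
Newton iteration, β⁰ = 0.36:
  β = 0.3600: g = 0.25552, g' = -0.6374 → β = 0.7609
  β = 0.7609: g = -0.00984, g' = -0.7924 → β = 0.7484
  β = 0.7484: g = -0.00011, g' = -0.7756 → β = 0.7483
Converged at β = 0.7483.

β = 0.7483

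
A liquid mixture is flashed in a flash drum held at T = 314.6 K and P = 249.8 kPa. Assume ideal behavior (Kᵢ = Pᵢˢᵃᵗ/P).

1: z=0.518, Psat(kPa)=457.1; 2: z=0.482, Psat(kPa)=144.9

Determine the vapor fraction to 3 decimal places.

Raoult's law: Kᵢ = Pᵢˢᵃᵗ/P = Pᵢˢᵃᵗ/249.8.
  K_1 = 457.1/249.8 = 1.82986, K_2 = 144.9/249.8 = 0.58006
Material balance + equilibrium reduce to Σ zᵢ(Kᵢ−1)/(1+ψ(Kᵢ−1)) = 0.
Check two-phase: ΣzᵢKᵢ = 1.227 > 1 and Σzᵢ/Kᵢ = 1.114 > 1, so g(0) = 0.227 > 0 and g(1) = -0.114 < 0.
Iterate (Newton) starting at ψ = 0.43:
  ψ = 0.430: g = 0.0698, g' = -0.320 → ψ = 0.648
  ψ = 0.648: g = 0.0015, g' = -0.311 → ψ = 0.653
Converged at ψ = 0.653.

ψ = 0.653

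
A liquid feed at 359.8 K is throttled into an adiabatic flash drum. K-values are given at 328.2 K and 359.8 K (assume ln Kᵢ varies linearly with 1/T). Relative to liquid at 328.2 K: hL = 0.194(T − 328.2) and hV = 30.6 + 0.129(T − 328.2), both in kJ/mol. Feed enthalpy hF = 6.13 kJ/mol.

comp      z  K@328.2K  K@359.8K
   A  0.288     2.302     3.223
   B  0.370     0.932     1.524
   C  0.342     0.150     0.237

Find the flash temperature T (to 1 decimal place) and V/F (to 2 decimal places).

T = 333.0 K, V/F = 0.17

Adiabatic flash: solve Rachford–Rice at each trial T, then check hF = ψ·hV(T) + (1−ψ)·hL(T).
  T = 328.2 K: K = (2.302, 0.932, 0.150), RR gives ψ = 0.083, H_out = 2.555 kJ/mol
  T = 359.8 K: K = (3.223, 1.524, 0.237), RR gives ψ = 0.538, H_out = 21.492 kJ/mol
  T = 344.0 K: K = (2.745, 1.205, 0.191), RR gives ψ = 0.346, H_out = 13.288 kJ/mol
  T = 336.1 K: K = (2.519, 1.063, 0.170), RR gives ψ = 0.225, H_out = 8.292 kJ/mol
  T = 332.1 K: K = (2.408, 0.995, 0.159), RR gives ψ = 0.156, H_out = 5.486 kJ/mol
  T = 334.1 K: K = (2.463, 1.029, 0.164), RR gives ψ = 0.191, H_out = 6.914 kJ/mol
Linear interpolation between T = 332.1 (H_out = 5.486) and T = 334.1 (H_out = 6.914) on hF = 6.13 gives T ≈ 333.0 K, at which ψ = 0.17.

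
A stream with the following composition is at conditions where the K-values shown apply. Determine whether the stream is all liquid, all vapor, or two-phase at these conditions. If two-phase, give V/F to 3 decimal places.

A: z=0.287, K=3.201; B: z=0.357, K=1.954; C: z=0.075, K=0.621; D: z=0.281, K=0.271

two-phase, V/F = 0.696

ΣzᵢKᵢ = 1.739; Σzᵢ/Kᵢ = 1.430.
Both exceed 1, so a two-phase solution exists.
Material balance + equilibrium reduce to Σ zᵢ(Kᵢ−1)/(1+ψ(Kᵢ−1)) = 0.
Newton iteration, ψ⁰ = 0.62:
  ψ = 0.620: g = 0.0702, g' = -0.893 → ψ = 0.699
  ψ = 0.699: g = -0.0028, g' = -0.973 → ψ = 0.696
Converged at ψ = 0.696.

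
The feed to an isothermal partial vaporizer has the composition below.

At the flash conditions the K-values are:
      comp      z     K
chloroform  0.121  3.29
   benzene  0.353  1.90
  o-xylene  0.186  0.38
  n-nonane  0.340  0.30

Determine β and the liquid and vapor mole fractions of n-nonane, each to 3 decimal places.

Iterate (Newton) starting at β = 0.5:
  β = 0.500: g = -0.1850, g' = -0.818 → β = 0.274
  β = 0.274: g = -0.0082, g' = -0.782 → β = 0.263
Converged at β = 0.263.
Compositions from xᵢ = zᵢ/(1+β(Kᵢ−1)), yᵢ = Kᵢxᵢ:
  chloroform: x = 0.075, y = 0.248
  benzene: x = 0.285, y = 0.542
  o-xylene: x = 0.222, y = 0.084
  n-nonane: x = 0.417, y = 0.125

β = 0.263, x_n-nonane = 0.417, y_n-nonane = 0.125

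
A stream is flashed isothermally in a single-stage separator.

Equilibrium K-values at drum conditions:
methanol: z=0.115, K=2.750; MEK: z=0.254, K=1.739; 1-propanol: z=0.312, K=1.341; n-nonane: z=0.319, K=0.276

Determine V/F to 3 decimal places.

Material balance + equilibrium reduce to Σ zᵢ(Kᵢ−1)/(1+V/F(Kᵢ−1)) = 0.
Check two-phase: ΣzᵢKᵢ = 1.264 > 1 and Σzᵢ/Kᵢ = 1.576 > 1, so g(0) = 0.264 > 0 and g(1) = -0.576 < 0.
Iterate (Newton) starting at V/F = 0.6:
  V/F = 0.600: g = -0.0918, g' = -0.698 → V/F = 0.468
  V/F = 0.468: g = -0.0078, g' = -0.593 → V/F = 0.455
Converged at V/F = 0.455.

V/F = 0.455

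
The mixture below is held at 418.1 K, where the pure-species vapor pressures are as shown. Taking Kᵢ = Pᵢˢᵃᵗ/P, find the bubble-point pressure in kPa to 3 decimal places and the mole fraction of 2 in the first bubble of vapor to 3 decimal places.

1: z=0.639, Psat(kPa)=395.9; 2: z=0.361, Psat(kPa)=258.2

At the bubble point ψ → 0, so ΣzᵢKᵢ = 1 with Kᵢ = Pᵢˢᵃᵗ/P ⇒ P = ΣzᵢPᵢˢᵃᵗ.
P = 0.639·395.9 + 0.361·258.2 = 346.190 kPa
yᵢ = zᵢPᵢˢᵃᵗ/P ⇒ y_2 = 0.361·258.2/346.190 = 0.269

Pbub = 346.190 kPa, y_2 = 0.269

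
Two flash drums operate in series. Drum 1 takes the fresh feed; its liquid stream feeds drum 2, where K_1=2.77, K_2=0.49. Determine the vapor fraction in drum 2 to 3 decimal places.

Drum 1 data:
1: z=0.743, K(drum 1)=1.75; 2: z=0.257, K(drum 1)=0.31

Drum 1:
Let ψ₁ = V/F and solve Σ zᵢ(Kᵢ−1)/(1+ψ₁(Kᵢ−1)) = 0.
Feasibility: ΣzᵢKᵢ = 1.380, Σzᵢ/Kᵢ = 1.254 — both > 1, two phases present.
Binary case is linear: z₁(K₁−1)(1+ψ₁(K₂−1)) + z₂(K₂−1)(1+ψ₁(K₁−1)) = 0
⇒ ψ₁ = [z₁(K₁−1)+z₂(K₂−1)] / [−(K₁−1)(K₂−1)] = 0.3799/0.5175 = 0.734
Drum-1 compositions:
  1: x = 0.479, y = 0.839
  2: x = 0.521, y = 0.161
Drum-2 feed = drum-1 liquid: z₂ = (0.4792, 0.5208).
Drum 2:
Let ψ₂ = V/F and solve Σ zᵢ(Kᵢ−1)/(1+ψ₂(Kᵢ−1)) = 0.
g(0) = ΣzᵢKᵢ − 1 = 0.582 and g(1) = 1 − Σzᵢ/Kᵢ = -0.236, so a root lies in (0, 1).
Binary case is linear: z₁(K₁−1)(1+ψ₂(K₂−1)) + z₂(K₂−1)(1+ψ₂(K₁−1)) = 0
⇒ ψ₂ = [z₁(K₁−1)+z₂(K₂−1)] / [−(K₁−1)(K₂−1)] = 0.5825/0.9027 = 0.645
  1: x = 0.224, y = 0.620
  2: x = 0.776, y = 0.380

V/F (drum 2) = 0.645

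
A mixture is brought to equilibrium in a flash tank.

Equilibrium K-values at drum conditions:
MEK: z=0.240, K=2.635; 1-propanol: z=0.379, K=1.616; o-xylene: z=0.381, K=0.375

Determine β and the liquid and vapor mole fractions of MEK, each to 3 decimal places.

Iterate (Newton) starting at β = 0.69:
  β = 0.690: g = -0.0705, g' = -0.673 → β = 0.585
  β = 0.585: g = -0.0033, g' = -0.615 → β = 0.580
Converged at β = 0.580.
Compositions from xᵢ = zᵢ/(1+β(Kᵢ−1)), yᵢ = Kᵢxᵢ:
  MEK: x = 0.123, y = 0.325
  1-propanol: x = 0.279, y = 0.451
  o-xylene: x = 0.598, y = 0.224

β = 0.580, x_MEK = 0.123, y_MEK = 0.325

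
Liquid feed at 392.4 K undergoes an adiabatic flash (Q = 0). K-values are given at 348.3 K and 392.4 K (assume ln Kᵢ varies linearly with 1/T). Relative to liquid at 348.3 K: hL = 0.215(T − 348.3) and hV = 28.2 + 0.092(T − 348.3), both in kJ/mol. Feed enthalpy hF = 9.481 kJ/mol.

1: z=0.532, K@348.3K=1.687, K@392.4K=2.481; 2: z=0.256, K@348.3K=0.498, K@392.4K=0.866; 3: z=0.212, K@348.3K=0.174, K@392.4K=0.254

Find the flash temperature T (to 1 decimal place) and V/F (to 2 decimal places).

Adiabatic flash: solve Rachford–Rice at each trial T, then check hF = ψ·hV(T) + (1−ψ)·hL(T).
  T = 348.3 K: K = (1.687, 0.498, 0.174), RR gives ψ = 0.134, H_out = 3.778 kJ/mol
  T = 392.4 K: K = (2.481, 0.866, 0.254), RR gives ψ = 0.722, H_out = 25.926 kJ/mol
  T = 370.4 K: K = (2.070, 0.668, 0.213), RR gives ψ = 0.490, H_out = 17.249 kJ/mol
  T = 359.4 K: K = (1.876, 0.580, 0.193), RR gives ψ = 0.336, H_out = 11.402 kJ/mol
  T = 353.9 K: K = (1.781, 0.538, 0.184), RR gives ψ = 0.243, H_out = 7.901 kJ/mol
  T = 356.6 K: K = (1.827, 0.558, 0.188), RR gives ψ = 0.290, H_out = 9.678 kJ/mol
  T = 355.2 K: K = (1.803, 0.548, 0.186), RR gives ψ = 0.266, H_out = 8.771 kJ/mol
Linear interpolation between T = 355.2 (H_out = 8.771) and T = 356.6 (H_out = 9.678) on hF = 9.481 gives T ≈ 356.3 K, at which ψ = 0.29.

T = 356.3 K, V/F = 0.29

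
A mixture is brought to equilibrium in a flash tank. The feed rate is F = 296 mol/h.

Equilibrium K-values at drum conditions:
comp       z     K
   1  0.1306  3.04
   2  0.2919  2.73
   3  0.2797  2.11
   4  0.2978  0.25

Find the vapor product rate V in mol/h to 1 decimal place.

V = 218.1 mol/h

Rachford–Rice: g(V/F) = Σ zᵢ(Kᵢ−1)/(1+V/F(Kᵢ−1)) = 0.
Check two-phase: ΣzᵢKᵢ = 1.8585 > 1 and Σzᵢ/Kᵢ = 1.4736 > 1, so g(0) = 0.8585 > 0 and g(1) = -0.4736 < 0.
Newton iteration, V/F⁰ = 0.59:
  V/F = 0.5900: g = 0.15779, g' = -0.9907 → V/F = 0.7493
  V/F = 0.7493: g = -0.01509, g' = -1.2264 → V/F = 0.7370
  V/F = 0.7370: g = -0.00018, g' = -1.1971 → V/F = 0.7368
Converged at V/F = 0.7368.
Then V = V/F·F = 0.7368·296 = 218.1 mol/h and L = F − V = 77.9 mol/h.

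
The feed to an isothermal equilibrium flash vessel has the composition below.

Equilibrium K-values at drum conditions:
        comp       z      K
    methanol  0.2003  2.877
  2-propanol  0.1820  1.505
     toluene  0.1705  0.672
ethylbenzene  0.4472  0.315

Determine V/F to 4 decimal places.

V/F = 0.1220

Material balance + equilibrium reduce to Σ zᵢ(Kᵢ−1)/(1+V/F(Kᵢ−1)) = 0.
Feasibility: ΣzᵢKᵢ = 1.1056, Σzᵢ/Kᵢ = 1.8640 — both > 1, two phases present.
Newton–Raphson from V/F = 0.33:
  V/F = 0.3300: g = -0.14757, g' = -0.6766 → V/F = 0.1119
  V/F = 0.1119: g = 0.00790, g' = -0.7895 → V/F = 0.1219
  V/F = 0.1219: g = 0.00006, g' = -0.7783 → V/F = 0.1220
Converged at V/F = 0.1220.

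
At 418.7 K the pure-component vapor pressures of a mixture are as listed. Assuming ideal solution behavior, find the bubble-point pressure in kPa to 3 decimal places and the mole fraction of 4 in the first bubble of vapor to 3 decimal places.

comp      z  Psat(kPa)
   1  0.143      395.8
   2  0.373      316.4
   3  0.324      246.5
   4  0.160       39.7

At the bubble point ψ → 0, so ΣzᵢKᵢ = 1 with Kᵢ = Pᵢˢᵃᵗ/P ⇒ P = ΣzᵢPᵢˢᵃᵗ.
P = 0.143·395.8 + 0.373·316.4 + 0.324·246.5 + 0.160·39.7 = 260.835 kPa
yᵢ = zᵢPᵢˢᵃᵗ/P ⇒ y_4 = 0.160·39.7/260.835 = 0.024

Pbub = 260.835 kPa, y_4 = 0.024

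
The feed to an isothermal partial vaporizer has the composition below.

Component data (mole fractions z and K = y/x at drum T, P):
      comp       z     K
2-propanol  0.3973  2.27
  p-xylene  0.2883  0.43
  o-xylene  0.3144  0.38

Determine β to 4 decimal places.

β = 0.1918

Rachford–Rice: g(β) = Σ zᵢ(Kᵢ−1)/(1+β(Kᵢ−1)) = 0.
Feasibility: ΣzᵢKᵢ = 1.1453, Σzᵢ/Kᵢ = 1.6729 — both > 1, two phases present.
Iterate (Newton) starting at β = 0.5:
  β = 0.5000: g = -0.20373, g' = -0.6768 → β = 0.1990
  β = 0.1990: g = -0.00492, g' = -0.6848 → β = 0.1918
Converged at β = 0.1918.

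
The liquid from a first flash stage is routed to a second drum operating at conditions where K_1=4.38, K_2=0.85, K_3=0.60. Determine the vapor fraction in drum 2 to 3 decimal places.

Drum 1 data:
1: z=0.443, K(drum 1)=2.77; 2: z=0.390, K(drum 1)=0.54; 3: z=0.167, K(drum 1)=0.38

V/F (drum 2) = 0.691

Drum 1:
Iterate (Newton) starting at ψ₁ = 0.61:
  ψ₁ = 0.610: g = -0.0389, g' = -0.646 → ψ₁ = 0.550
Converged at ψ₁ = 0.550.
Drum-1 compositions:
  1: x = 0.224, y = 0.622
  2: x = 0.522, y = 0.282
  3: x = 0.253, y = 0.096
Drum-2 feed = drum-1 liquid: z₂ = (0.2245, 0.5221, 0.2534).
Drum 2:
Newton–Raphson from ψ₂ = 0.66:
  ψ₂ = 0.660: g = 0.0102, g' = -0.335 → ψ₂ = 0.690
  ψ₂ = 0.690: g = 0.0002, g' = -0.323 → ψ₂ = 0.691
Converged at ψ₂ = 0.691.
  1: x = 0.067, y = 0.295
  2: x = 0.582, y = 0.495
  3: x = 0.350, y = 0.210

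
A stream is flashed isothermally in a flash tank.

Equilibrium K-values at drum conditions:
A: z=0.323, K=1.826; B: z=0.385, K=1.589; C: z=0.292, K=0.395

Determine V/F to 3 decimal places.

V/F = 0.747

Rachford–Rice: g(V/F) = Σ zᵢ(Kᵢ−1)/(1+V/F(Kᵢ−1)) = 0.
Check two-phase: ΣzᵢKᵢ = 1.317 > 1 and Σzᵢ/Kᵢ = 1.158 > 1, so g(0) = 0.317 > 0 and g(1) = -0.158 < 0.
Newton–Raphson from V/F = 0.7:
  V/F = 0.700: g = 0.0232, g' = -0.477 → V/F = 0.749
  V/F = 0.749: g = -0.0007, g' = -0.506 → V/F = 0.747
Converged at V/F = 0.747.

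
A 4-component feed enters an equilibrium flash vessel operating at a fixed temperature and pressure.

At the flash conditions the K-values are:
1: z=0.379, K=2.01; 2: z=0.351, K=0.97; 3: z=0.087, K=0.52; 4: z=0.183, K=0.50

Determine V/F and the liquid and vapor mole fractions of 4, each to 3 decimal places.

Material balance + equilibrium reduce to Σ zᵢ(Kᵢ−1)/(1+V/F(Kᵢ−1)) = 0.
Check two-phase: ΣzᵢKᵢ = 1.239 > 1 and Σzᵢ/Kᵢ = 1.084 > 1, so g(0) = 0.239 > 0 and g(1) = -0.084 < 0.
Newton iteration, V/F⁰ = 0.5:
  V/F = 0.500: g = 0.0667, g' = -0.287 → V/F = 0.732
  V/F = 0.732: g = 0.0005, g' = -0.290 → V/F = 0.734
Converged at V/F = 0.734.
Compositions from xᵢ = zᵢ/(1+V/F(Kᵢ−1)), yᵢ = Kᵢxᵢ:
  1: x = 0.218, y = 0.437
  2: x = 0.359, y = 0.348
  3: x = 0.134, y = 0.070
  4: x = 0.289, y = 0.145

V/F = 0.734, x_4 = 0.289, y_4 = 0.145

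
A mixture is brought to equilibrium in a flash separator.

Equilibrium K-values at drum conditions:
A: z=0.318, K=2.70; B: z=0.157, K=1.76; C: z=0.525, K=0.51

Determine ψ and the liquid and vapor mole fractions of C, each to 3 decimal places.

Material balance + equilibrium reduce to Σ zᵢ(Kᵢ−1)/(1+ψ(Kᵢ−1)) = 0.
g(0) = ΣzᵢKᵢ − 1 = 0.403 and g(1) = 1 − Σzᵢ/Kᵢ = -0.236, so a root lies in (0, 1).
Newton iteration, ψ⁰ = 0.38:
  ψ = 0.380: g = 0.1049, g' = -0.584 → ψ = 0.560
  ψ = 0.560: g = 0.0063, g' = -0.525 → ψ = 0.572
Converged at ψ = 0.572.
Compositions from xᵢ = zᵢ/(1+ψ(Kᵢ−1)), yᵢ = Kᵢxᵢ:
  A: x = 0.161, y = 0.435
  B: x = 0.109, y = 0.193
  C: x = 0.729, y = 0.372

ψ = 0.572, x_C = 0.729, y_C = 0.372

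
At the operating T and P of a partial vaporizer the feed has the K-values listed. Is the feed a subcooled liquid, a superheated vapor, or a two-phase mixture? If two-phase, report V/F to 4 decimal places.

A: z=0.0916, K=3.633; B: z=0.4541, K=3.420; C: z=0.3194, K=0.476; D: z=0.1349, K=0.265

two-phase, V/F = 0.7247

ΣzᵢKᵢ = 2.0736; Σzᵢ/Kᵢ = 1.3381.
Both exceed 1, so a two-phase solution exists.
Let ψ = V/F and solve Σ zᵢ(Kᵢ−1)/(1+ψ(Kᵢ−1)) = 0.
Newton iteration, ψ⁰ = 0.53:
  ψ = 0.5300: g = 0.18797, g' = -0.9847 → ψ = 0.7209
  ψ = 0.7209: g = 0.00376, g' = -0.9849 → ψ = 0.7247
Converged at ψ = 0.7247.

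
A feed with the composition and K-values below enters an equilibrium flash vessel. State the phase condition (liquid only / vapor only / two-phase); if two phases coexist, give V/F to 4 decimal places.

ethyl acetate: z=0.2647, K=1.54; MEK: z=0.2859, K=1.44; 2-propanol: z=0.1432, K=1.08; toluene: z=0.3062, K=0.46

ΣzᵢKᵢ = 1.1148; Σzᵢ/Kᵢ = 1.1687.
Both exceed 1, so a two-phase solution exists.
Material balance + equilibrium reduce to Σ zᵢ(Kᵢ−1)/(1+ψ(Kᵢ−1)) = 0.
Newton–Raphson from ψ = 0.42:
  ψ = 0.4200: g = 0.01992, g' = -0.2409 → ψ = 0.5027
  ψ = 0.5027: g = -0.00051, g' = -0.2539 → ψ = 0.5007
Converged at ψ = 0.5007.

two-phase, V/F = 0.5007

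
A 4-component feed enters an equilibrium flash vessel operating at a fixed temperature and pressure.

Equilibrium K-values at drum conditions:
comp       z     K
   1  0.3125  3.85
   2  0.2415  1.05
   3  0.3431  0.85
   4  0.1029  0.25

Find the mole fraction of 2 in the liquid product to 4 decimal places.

Let ψ = V/F and solve Σ zᵢ(Kᵢ−1)/(1+ψ(Kᵢ−1)) = 0.
g(0) = ΣzᵢKᵢ − 1 = 0.7741 and g(1) = 1 − Σzᵢ/Kᵢ = -0.1264, so a root lies in (0, 1).
Newton iteration, ψ⁰ = 0.5:
  ψ = 0.5000: g = 0.19993, g' = -0.5894 → ψ = 0.8392
  ψ = 0.8392: g = 0.00705, g' = -0.6527 → ψ = 0.8500
  ψ = 0.8500: g = -0.00008, g' = -0.6679 → ψ = 0.8499
Converged at ψ = 0.8499.
Compositions from xᵢ = zᵢ/(1+ψ(Kᵢ−1)), yᵢ = Kᵢxᵢ:
  1: x = 0.0913, y = 0.3516
  2: x = 0.2317, y = 0.2432
  3: x = 0.3932, y = 0.3342
  4: x = 0.2838, y = 0.0709

x_2 = 0.2317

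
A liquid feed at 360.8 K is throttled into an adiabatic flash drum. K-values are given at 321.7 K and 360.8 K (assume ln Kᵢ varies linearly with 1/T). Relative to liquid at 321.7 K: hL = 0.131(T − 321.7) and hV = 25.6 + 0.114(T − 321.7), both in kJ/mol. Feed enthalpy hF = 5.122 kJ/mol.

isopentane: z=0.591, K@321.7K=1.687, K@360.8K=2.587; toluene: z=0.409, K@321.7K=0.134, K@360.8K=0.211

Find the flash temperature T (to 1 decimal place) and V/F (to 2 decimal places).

Adiabatic flash: solve Rachford–Rice at each trial T, then check hF = ψ·hV(T) + (1−ψ)·hL(T).
  T = 321.7 K: K = (1.687, 0.134), RR gives ψ = 0.087, H_out = 2.230 kJ/mol
  T = 360.8 K: K = (2.587, 0.211), RR gives ψ = 0.491, H_out = 17.374 kJ/mol
  T = 341.2 K: K = (2.114, 0.170), RR gives ψ = 0.345, H_out = 11.272 kJ/mol
  T = 331.4 K: K = (1.894, 0.151), RR gives ψ = 0.239, H_out = 7.344 kJ/mol
  T = 326.5 K: K = (1.788, 0.143), RR gives ψ = 0.170, H_out = 4.967 kJ/mol
  T = 328.9 K: K = (1.839, 0.147), RR gives ψ = 0.205, H_out = 6.175 kJ/mol
Linear interpolation between T = 326.5 (H_out = 4.967) and T = 328.9 (H_out = 6.175) on hF = 5.122 gives T ≈ 326.8 K, at which ψ = 0.17.

T = 326.8 K, V/F = 0.17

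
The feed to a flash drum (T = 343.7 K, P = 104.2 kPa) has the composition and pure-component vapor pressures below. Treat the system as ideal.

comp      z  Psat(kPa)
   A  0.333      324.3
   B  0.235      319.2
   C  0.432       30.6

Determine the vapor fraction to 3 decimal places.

Raoult's law: Kᵢ = Pᵢˢᵃᵗ/P = Pᵢˢᵃᵗ/104.2.
  K_A = 324.3/104.2 = 3.11228, K_B = 319.2/104.2 = 3.06334, K_C = 30.6/104.2 = 0.29367
Newton iteration, ψ⁰ = 0.5:
  ψ = 0.500: g = 0.1090, g' = -1.109 → ψ = 0.598
Converged at ψ = 0.598.

ψ = 0.598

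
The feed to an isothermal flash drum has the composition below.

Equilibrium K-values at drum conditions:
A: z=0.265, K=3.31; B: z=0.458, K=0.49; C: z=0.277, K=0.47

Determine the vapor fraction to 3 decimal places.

Rachford–Rice: g(ψ) = Σ zᵢ(Kᵢ−1)/(1+ψ(Kᵢ−1)) = 0.
g(0) = ΣzᵢKᵢ − 1 = 0.232 and g(1) = 1 − Σzᵢ/Kᵢ = -0.604, so a root lies in (0, 1).
Iterate (Newton) starting at ψ = 0.5:
  ψ = 0.500: g = -0.2292, g' = -0.663 → ψ = 0.154
  ψ = 0.154: g = 0.0378, g' = -1.001 → ψ = 0.192
  ψ = 0.192: g = 0.0016, g' = -0.921 → ψ = 0.194
Converged at ψ = 0.194.

ψ = 0.194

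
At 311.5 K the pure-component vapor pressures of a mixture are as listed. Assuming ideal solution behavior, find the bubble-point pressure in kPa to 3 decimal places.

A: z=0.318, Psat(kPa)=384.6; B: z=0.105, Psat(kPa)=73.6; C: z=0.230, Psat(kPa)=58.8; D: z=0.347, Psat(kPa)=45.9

Pbub = 159.482 kPa

At the bubble point ψ → 0, so ΣzᵢKᵢ = 1 with Kᵢ = Pᵢˢᵃᵗ/P ⇒ P = ΣzᵢPᵢˢᵃᵗ.
P = 0.318·384.6 + 0.105·73.6 + 0.230·58.8 + 0.347·45.9 = 159.482 kPa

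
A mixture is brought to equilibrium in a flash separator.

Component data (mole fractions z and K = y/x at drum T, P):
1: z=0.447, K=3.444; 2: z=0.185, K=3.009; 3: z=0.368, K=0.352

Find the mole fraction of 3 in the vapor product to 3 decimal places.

y_3 = 0.275

Newton–Raphson from β = 0.5:
  β = 0.500: g = 0.3243, g' = -1.065 → β = 0.805
  β = 0.805: g = 0.0121, g' = -1.087 → β = 0.816
Converged at β = 0.816.
Compositions from xᵢ = zᵢ/(1+β(Kᵢ−1)), yᵢ = Kᵢxᵢ:
  1: x = 0.149, y = 0.514
  2: x = 0.070, y = 0.211
  3: x = 0.781, y = 0.275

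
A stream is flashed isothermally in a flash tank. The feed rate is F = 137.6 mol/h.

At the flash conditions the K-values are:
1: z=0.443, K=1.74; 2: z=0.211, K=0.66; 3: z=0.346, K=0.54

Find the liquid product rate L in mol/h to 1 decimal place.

L = 94.6 mol/h

Material balance + equilibrium reduce to Σ zᵢ(Kᵢ−1)/(1+V/F(Kᵢ−1)) = 0.
g(0) = ΣzᵢKᵢ − 1 = 0.097 and g(1) = 1 − Σzᵢ/Kᵢ = -0.215, so a root lies in (0, 1).
Iterate (Newton) starting at V/F = 0.5:
  V/F = 0.500: g = -0.0539, g' = -0.288 → V/F = 0.313
Converged at V/F = 0.313.
Then V = V/F·F = 0.3128·137.6 = 43.0 mol/h and L = F − V = 94.6 mol/h.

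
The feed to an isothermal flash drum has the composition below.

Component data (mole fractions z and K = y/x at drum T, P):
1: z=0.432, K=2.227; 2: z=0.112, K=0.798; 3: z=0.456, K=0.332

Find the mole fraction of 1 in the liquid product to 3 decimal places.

x_1 = 0.323

Rachford–Rice: g(V/F) = Σ zᵢ(Kᵢ−1)/(1+V/F(Kᵢ−1)) = 0.
Check two-phase: ΣzᵢKᵢ = 1.203 > 1 and Σzᵢ/Kᵢ = 1.708 > 1, so g(0) = 0.203 > 0 and g(1) = -0.708 < 0.
Newton–Raphson from V/F = 0.5:
  V/F = 0.500: g = -0.1540, g' = -0.714 → V/F = 0.284
  V/F = 0.284: g = -0.0071, g' = -0.673 → V/F = 0.274
Converged at V/F = 0.274.
Compositions from xᵢ = zᵢ/(1+V/F(Kᵢ−1)), yᵢ = Kᵢxᵢ:
  1: x = 0.323, y = 0.720
  2: x = 0.119, y = 0.095
  3: x = 0.558, y = 0.185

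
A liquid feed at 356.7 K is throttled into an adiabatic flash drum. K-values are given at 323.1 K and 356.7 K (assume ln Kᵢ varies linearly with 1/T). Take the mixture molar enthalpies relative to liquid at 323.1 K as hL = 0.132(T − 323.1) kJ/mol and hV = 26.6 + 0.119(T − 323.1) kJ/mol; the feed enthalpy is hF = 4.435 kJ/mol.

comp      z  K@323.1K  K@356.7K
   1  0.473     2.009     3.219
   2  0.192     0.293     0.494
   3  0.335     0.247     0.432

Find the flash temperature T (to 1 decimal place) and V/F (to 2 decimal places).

T = 325.0 K, V/F = 0.16

Adiabatic flash: solve Rachford–Rice at each trial T, then check hF = ψ·hV(T) + (1−ψ)·hL(T).
  T = 323.1 K: K = (2.009, 0.293, 0.247), RR gives ψ = 0.120, H_out = 3.195 kJ/mol
  T = 356.7 K: K = (3.219, 0.494, 0.432), RR gives ψ = 0.628, H_out = 20.876 kJ/mol
  T = 339.9 K: K = (2.573, 0.385, 0.331), RR gives ψ = 0.393, H_out = 12.593 kJ/mol
  T = 331.5 K: K = (2.281, 0.337, 0.287), RR gives ψ = 0.269, H_out = 8.240 kJ/mol
  T = 327.3 K: K = (2.142, 0.315, 0.267), RR gives ψ = 0.199, H_out = 5.842 kJ/mol
  T = 325.2 K: K = (2.075, 0.304, 0.257), RR gives ψ = 0.161, H_out = 4.555 kJ/mol
Linear interpolation between T = 323.1 (H_out = 3.195) and T = 325.2 (H_out = 4.555) on hF = 4.435 gives T ≈ 325.0 K, at which ψ = 0.16.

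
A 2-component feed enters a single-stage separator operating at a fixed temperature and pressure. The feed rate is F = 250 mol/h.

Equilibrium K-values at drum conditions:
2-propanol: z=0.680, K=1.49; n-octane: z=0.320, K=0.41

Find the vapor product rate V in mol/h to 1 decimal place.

V = 124.9 mol/h

Iterate (Newton) starting at ψ = 0.5:
  ψ = 0.500: g = -0.0002, g' = -0.329 → ψ = 0.499
Converged at ψ = 0.499.
Then V = ψ·F = 0.4995·250 = 124.9 mol/h and L = F − V = 125.1 mol/h.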